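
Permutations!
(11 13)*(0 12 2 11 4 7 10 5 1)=(0 12 2 11 13 4 7 10 5 1)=[12, 0, 11, 3, 7, 1, 6, 10, 8, 9, 5, 13, 2, 4]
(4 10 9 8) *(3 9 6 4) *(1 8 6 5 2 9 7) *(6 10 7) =(1 8 3 6 4 7)(2 9 10 5) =[0, 8, 9, 6, 7, 2, 4, 1, 3, 10, 5]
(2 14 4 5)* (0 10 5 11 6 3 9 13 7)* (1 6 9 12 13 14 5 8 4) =[10, 6, 5, 12, 11, 2, 3, 0, 4, 14, 8, 9, 13, 7, 1] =(0 10 8 4 11 9 14 1 6 3 12 13 7)(2 5)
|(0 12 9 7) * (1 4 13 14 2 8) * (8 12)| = |(0 8 1 4 13 14 2 12 9 7)| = 10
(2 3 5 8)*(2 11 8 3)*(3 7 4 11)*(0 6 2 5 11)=(0 6 2 5 7 4)(3 11 8)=[6, 1, 5, 11, 0, 7, 2, 4, 3, 9, 10, 8]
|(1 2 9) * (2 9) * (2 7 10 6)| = |(1 9)(2 7 10 6)| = 4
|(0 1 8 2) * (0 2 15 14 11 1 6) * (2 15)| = 6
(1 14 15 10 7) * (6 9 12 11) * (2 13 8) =(1 14 15 10 7)(2 13 8)(6 9 12 11) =[0, 14, 13, 3, 4, 5, 9, 1, 2, 12, 7, 6, 11, 8, 15, 10]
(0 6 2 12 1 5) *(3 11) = (0 6 2 12 1 5)(3 11) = [6, 5, 12, 11, 4, 0, 2, 7, 8, 9, 10, 3, 1]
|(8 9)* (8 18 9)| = 2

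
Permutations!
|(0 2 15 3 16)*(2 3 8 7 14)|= 15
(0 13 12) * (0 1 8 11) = (0 13 12 1 8 11) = [13, 8, 2, 3, 4, 5, 6, 7, 11, 9, 10, 0, 1, 12]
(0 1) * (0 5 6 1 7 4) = (0 7 4)(1 5 6) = [7, 5, 2, 3, 0, 6, 1, 4]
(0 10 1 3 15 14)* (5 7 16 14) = (0 10 1 3 15 5 7 16 14) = [10, 3, 2, 15, 4, 7, 6, 16, 8, 9, 1, 11, 12, 13, 0, 5, 14]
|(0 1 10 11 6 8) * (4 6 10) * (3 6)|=6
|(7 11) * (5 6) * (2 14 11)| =4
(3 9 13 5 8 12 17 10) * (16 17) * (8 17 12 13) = [0, 1, 2, 9, 4, 17, 6, 7, 13, 8, 3, 11, 16, 5, 14, 15, 12, 10] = (3 9 8 13 5 17 10)(12 16)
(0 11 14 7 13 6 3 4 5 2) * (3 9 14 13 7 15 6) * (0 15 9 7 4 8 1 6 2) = (0 11 13 3 8 1 6 7 4 5)(2 15)(9 14) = [11, 6, 15, 8, 5, 0, 7, 4, 1, 14, 10, 13, 12, 3, 9, 2]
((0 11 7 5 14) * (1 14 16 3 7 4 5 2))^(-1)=((0 11 4 5 16 3 7 2 1 14))^(-1)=(0 14 1 2 7 3 16 5 4 11)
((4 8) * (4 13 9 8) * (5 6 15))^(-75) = ((5 6 15)(8 13 9))^(-75) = (15)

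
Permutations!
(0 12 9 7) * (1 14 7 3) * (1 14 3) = (0 12 9 1 3 14 7) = [12, 3, 2, 14, 4, 5, 6, 0, 8, 1, 10, 11, 9, 13, 7]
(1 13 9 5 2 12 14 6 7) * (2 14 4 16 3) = (1 13 9 5 14 6 7)(2 12 4 16 3) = [0, 13, 12, 2, 16, 14, 7, 1, 8, 5, 10, 11, 4, 9, 6, 15, 3]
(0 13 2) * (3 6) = (0 13 2)(3 6) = [13, 1, 0, 6, 4, 5, 3, 7, 8, 9, 10, 11, 12, 2]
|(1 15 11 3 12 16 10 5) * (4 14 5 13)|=11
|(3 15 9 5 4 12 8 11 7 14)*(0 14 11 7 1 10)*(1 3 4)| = |(0 14 4 12 8 7 11 3 15 9 5 1 10)| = 13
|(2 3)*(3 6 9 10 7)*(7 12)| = 7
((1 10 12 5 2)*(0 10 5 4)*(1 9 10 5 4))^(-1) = ((0 5 2 9 10 12 1 4))^(-1) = (0 4 1 12 10 9 2 5)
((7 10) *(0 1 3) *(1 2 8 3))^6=((0 2 8 3)(7 10))^6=(10)(0 8)(2 3)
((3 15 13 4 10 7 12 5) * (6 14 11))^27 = ((3 15 13 4 10 7 12 5)(6 14 11))^27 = (3 4 12 15 10 5 13 7)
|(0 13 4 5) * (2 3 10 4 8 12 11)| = 10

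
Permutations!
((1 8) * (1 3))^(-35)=(1 8 3)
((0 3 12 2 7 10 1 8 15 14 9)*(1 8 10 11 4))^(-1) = (0 9 14 15 8 10 1 4 11 7 2 12 3)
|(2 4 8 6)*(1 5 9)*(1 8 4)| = |(1 5 9 8 6 2)| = 6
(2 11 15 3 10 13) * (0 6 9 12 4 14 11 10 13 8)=(0 6 9 12 4 14 11 15 3 13 2 10 8)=[6, 1, 10, 13, 14, 5, 9, 7, 0, 12, 8, 15, 4, 2, 11, 3]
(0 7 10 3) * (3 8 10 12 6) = (0 7 12 6 3)(8 10) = [7, 1, 2, 0, 4, 5, 3, 12, 10, 9, 8, 11, 6]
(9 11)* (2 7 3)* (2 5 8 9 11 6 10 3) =(11)(2 7)(3 5 8 9 6 10) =[0, 1, 7, 5, 4, 8, 10, 2, 9, 6, 3, 11]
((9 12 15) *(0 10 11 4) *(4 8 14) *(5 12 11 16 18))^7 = (0 9 16 8 5 4 15 10 11 18 14 12)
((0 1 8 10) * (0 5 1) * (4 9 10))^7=(1 8 4 9 10 5)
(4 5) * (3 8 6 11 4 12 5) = [0, 1, 2, 8, 3, 12, 11, 7, 6, 9, 10, 4, 5] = (3 8 6 11 4)(5 12)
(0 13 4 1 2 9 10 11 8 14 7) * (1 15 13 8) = (0 8 14 7)(1 2 9 10 11)(4 15 13) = [8, 2, 9, 3, 15, 5, 6, 0, 14, 10, 11, 1, 12, 4, 7, 13]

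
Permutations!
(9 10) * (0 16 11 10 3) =(0 16 11 10 9 3) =[16, 1, 2, 0, 4, 5, 6, 7, 8, 3, 9, 10, 12, 13, 14, 15, 11]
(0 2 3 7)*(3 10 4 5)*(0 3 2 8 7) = (0 8 7 3)(2 10 4 5) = [8, 1, 10, 0, 5, 2, 6, 3, 7, 9, 4]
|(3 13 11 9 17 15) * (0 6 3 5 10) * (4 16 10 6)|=8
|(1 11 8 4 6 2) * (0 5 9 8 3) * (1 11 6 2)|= 8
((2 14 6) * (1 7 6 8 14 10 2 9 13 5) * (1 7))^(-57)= ((2 10)(5 7 6 9 13)(8 14))^(-57)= (2 10)(5 9 7 13 6)(8 14)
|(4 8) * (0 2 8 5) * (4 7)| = |(0 2 8 7 4 5)| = 6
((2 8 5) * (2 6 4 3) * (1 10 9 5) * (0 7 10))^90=((0 7 10 9 5 6 4 3 2 8 1))^90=(0 10 5 4 2 1 7 9 6 3 8)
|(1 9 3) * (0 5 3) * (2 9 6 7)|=|(0 5 3 1 6 7 2 9)|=8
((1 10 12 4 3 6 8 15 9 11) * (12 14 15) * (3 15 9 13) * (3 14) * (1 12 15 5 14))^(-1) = ((1 10 3 6 8 15 13)(4 5 14 9 11 12))^(-1) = (1 13 15 8 6 3 10)(4 12 11 9 14 5)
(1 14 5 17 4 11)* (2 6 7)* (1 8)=(1 14 5 17 4 11 8)(2 6 7)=[0, 14, 6, 3, 11, 17, 7, 2, 1, 9, 10, 8, 12, 13, 5, 15, 16, 4]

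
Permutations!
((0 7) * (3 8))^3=(0 7)(3 8)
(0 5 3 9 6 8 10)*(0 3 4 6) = (0 5 4 6 8 10 3 9) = [5, 1, 2, 9, 6, 4, 8, 7, 10, 0, 3]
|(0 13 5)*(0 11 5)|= 2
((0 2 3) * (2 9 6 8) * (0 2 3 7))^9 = (0 6 3 7 9 8 2)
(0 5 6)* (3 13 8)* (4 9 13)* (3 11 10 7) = [5, 1, 2, 4, 9, 6, 0, 3, 11, 13, 7, 10, 12, 8] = (0 5 6)(3 4 9 13 8 11 10 7)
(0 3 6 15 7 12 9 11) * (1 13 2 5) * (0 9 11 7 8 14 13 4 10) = (0 3 6 15 8 14 13 2 5 1 4 10)(7 12 11 9) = [3, 4, 5, 6, 10, 1, 15, 12, 14, 7, 0, 9, 11, 2, 13, 8]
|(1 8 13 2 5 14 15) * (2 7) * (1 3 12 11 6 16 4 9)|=|(1 8 13 7 2 5 14 15 3 12 11 6 16 4 9)|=15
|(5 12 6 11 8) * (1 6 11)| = 4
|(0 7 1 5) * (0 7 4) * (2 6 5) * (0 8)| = 15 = |(0 4 8)(1 2 6 5 7)|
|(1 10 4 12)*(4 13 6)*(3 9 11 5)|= |(1 10 13 6 4 12)(3 9 11 5)|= 12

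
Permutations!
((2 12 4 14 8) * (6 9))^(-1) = ((2 12 4 14 8)(6 9))^(-1) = (2 8 14 4 12)(6 9)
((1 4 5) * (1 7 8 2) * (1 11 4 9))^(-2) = ((1 9)(2 11 4 5 7 8))^(-2) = (2 7 4)(5 11 8)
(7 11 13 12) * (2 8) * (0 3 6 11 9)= (0 3 6 11 13 12 7 9)(2 8)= [3, 1, 8, 6, 4, 5, 11, 9, 2, 0, 10, 13, 7, 12]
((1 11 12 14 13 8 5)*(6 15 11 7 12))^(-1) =(1 5 8 13 14 12 7)(6 11 15)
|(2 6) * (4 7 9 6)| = 5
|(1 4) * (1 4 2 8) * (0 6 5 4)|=12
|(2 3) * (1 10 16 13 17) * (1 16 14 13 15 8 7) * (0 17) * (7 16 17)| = 6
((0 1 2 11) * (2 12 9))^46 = ((0 1 12 9 2 11))^46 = (0 2 12)(1 11 9)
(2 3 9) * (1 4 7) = (1 4 7)(2 3 9) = [0, 4, 3, 9, 7, 5, 6, 1, 8, 2]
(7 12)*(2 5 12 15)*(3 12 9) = (2 5 9 3 12 7 15) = [0, 1, 5, 12, 4, 9, 6, 15, 8, 3, 10, 11, 7, 13, 14, 2]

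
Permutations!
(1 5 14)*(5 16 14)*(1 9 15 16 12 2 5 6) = (1 12 2 5 6)(9 15 16 14) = [0, 12, 5, 3, 4, 6, 1, 7, 8, 15, 10, 11, 2, 13, 9, 16, 14]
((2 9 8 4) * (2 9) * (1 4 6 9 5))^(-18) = ((1 4 5)(6 9 8))^(-18) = (9)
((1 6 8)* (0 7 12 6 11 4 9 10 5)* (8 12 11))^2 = (12)(0 11 9 5 7 4 10)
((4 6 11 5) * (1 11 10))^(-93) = ((1 11 5 4 6 10))^(-93) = (1 4)(5 10)(6 11)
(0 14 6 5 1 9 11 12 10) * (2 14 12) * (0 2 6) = [12, 9, 14, 3, 4, 1, 5, 7, 8, 11, 2, 6, 10, 13, 0] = (0 12 10 2 14)(1 9 11 6 5)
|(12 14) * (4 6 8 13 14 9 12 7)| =6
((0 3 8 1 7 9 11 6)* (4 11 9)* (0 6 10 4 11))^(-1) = ((0 3 8 1 7 11 10 4))^(-1) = (0 4 10 11 7 1 8 3)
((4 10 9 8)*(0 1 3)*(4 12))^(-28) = ((0 1 3)(4 10 9 8 12))^(-28) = (0 3 1)(4 9 12 10 8)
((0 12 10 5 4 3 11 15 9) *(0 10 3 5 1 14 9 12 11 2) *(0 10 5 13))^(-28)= ((0 11 15 12 3 2 10 1 14 9 5 4 13))^(-28)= (0 4 9 1 2 12 11 13 5 14 10 3 15)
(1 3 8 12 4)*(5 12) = [0, 3, 2, 8, 1, 12, 6, 7, 5, 9, 10, 11, 4] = (1 3 8 5 12 4)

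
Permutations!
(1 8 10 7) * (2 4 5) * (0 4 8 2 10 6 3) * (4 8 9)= (0 8 6 3)(1 2 9 4 5 10 7)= [8, 2, 9, 0, 5, 10, 3, 1, 6, 4, 7]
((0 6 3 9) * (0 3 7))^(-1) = (0 7 6)(3 9)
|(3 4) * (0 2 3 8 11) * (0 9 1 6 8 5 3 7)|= |(0 2 7)(1 6 8 11 9)(3 4 5)|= 15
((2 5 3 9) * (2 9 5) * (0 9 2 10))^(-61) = ((0 9 2 10)(3 5))^(-61) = (0 10 2 9)(3 5)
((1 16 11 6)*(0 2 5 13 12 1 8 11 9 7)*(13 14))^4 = ((0 2 5 14 13 12 1 16 9 7)(6 8 11))^4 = (0 13 9 5 1)(2 12 7 14 16)(6 8 11)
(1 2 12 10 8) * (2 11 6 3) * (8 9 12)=(1 11 6 3 2 8)(9 12 10)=[0, 11, 8, 2, 4, 5, 3, 7, 1, 12, 9, 6, 10]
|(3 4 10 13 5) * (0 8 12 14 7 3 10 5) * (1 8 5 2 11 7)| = |(0 5 10 13)(1 8 12 14)(2 11 7 3 4)| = 20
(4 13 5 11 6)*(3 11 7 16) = (3 11 6 4 13 5 7 16) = [0, 1, 2, 11, 13, 7, 4, 16, 8, 9, 10, 6, 12, 5, 14, 15, 3]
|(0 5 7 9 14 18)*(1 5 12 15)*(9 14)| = |(0 12 15 1 5 7 14 18)| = 8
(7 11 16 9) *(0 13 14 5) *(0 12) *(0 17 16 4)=(0 13 14 5 12 17 16 9 7 11 4)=[13, 1, 2, 3, 0, 12, 6, 11, 8, 7, 10, 4, 17, 14, 5, 15, 9, 16]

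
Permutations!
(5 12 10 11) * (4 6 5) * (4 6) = [0, 1, 2, 3, 4, 12, 5, 7, 8, 9, 11, 6, 10] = (5 12 10 11 6)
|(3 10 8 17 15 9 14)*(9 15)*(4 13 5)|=6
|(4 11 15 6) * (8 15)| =|(4 11 8 15 6)| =5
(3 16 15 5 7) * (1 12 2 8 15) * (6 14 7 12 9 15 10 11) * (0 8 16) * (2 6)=(0 8 10 11 2 16 1 9 15 5 12 6 14 7 3)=[8, 9, 16, 0, 4, 12, 14, 3, 10, 15, 11, 2, 6, 13, 7, 5, 1]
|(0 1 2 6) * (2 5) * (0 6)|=4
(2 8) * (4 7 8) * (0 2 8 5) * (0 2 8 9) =(0 8 9)(2 4 7 5) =[8, 1, 4, 3, 7, 2, 6, 5, 9, 0]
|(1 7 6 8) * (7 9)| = |(1 9 7 6 8)| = 5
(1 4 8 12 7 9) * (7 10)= (1 4 8 12 10 7 9)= [0, 4, 2, 3, 8, 5, 6, 9, 12, 1, 7, 11, 10]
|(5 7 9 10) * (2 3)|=4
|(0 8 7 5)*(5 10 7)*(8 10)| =5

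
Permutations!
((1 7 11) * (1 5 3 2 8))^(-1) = ((1 7 11 5 3 2 8))^(-1) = (1 8 2 3 5 11 7)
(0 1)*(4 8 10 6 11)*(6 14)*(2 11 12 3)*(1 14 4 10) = (0 14 6 12 3 2 11 10 4 8 1) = [14, 0, 11, 2, 8, 5, 12, 7, 1, 9, 4, 10, 3, 13, 6]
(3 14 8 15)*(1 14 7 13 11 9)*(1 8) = (1 14)(3 7 13 11 9 8 15) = [0, 14, 2, 7, 4, 5, 6, 13, 15, 8, 10, 9, 12, 11, 1, 3]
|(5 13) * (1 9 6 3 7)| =|(1 9 6 3 7)(5 13)| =10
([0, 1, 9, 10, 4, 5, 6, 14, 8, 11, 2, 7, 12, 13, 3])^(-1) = [0, 1, 10, 14, 4, 5, 6, 11, 8, 2, 3, 9, 12, 13, 7]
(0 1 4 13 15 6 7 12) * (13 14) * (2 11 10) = [1, 4, 11, 3, 14, 5, 7, 12, 8, 9, 2, 10, 0, 15, 13, 6] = (0 1 4 14 13 15 6 7 12)(2 11 10)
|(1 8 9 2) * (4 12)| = 4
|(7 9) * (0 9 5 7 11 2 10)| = 10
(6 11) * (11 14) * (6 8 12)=(6 14 11 8 12)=[0, 1, 2, 3, 4, 5, 14, 7, 12, 9, 10, 8, 6, 13, 11]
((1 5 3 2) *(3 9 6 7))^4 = (1 7 5 3 9 2 6)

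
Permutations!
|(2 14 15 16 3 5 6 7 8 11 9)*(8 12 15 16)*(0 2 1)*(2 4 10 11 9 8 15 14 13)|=|(0 4 10 11 8 9 1)(2 13)(3 5 6 7 12 14 16)|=14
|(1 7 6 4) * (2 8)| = 4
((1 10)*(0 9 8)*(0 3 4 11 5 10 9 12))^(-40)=(12)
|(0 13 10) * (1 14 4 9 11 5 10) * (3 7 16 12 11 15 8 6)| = 16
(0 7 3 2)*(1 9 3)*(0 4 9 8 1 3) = (0 7 3 2 4 9)(1 8) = [7, 8, 4, 2, 9, 5, 6, 3, 1, 0]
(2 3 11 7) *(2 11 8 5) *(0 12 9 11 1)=(0 12 9 11 7 1)(2 3 8 5)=[12, 0, 3, 8, 4, 2, 6, 1, 5, 11, 10, 7, 9]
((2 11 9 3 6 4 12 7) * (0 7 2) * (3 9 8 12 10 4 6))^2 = ((0 7)(2 11 8 12)(4 10))^2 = (2 8)(11 12)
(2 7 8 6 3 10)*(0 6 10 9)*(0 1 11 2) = (0 6 3 9 1 11 2 7 8 10) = [6, 11, 7, 9, 4, 5, 3, 8, 10, 1, 0, 2]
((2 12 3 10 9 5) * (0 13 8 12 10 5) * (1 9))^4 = ((0 13 8 12 3 5 2 10 1 9))^4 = (0 3 1 8 2)(5 9 12 10 13)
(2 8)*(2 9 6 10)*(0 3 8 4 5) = (0 3 8 9 6 10 2 4 5) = [3, 1, 4, 8, 5, 0, 10, 7, 9, 6, 2]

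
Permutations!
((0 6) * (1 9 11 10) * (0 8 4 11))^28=(0 11)(1 8)(4 9)(6 10)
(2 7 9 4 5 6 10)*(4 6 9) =[0, 1, 7, 3, 5, 9, 10, 4, 8, 6, 2] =(2 7 4 5 9 6 10)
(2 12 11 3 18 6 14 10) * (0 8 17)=(0 8 17)(2 12 11 3 18 6 14 10)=[8, 1, 12, 18, 4, 5, 14, 7, 17, 9, 2, 3, 11, 13, 10, 15, 16, 0, 6]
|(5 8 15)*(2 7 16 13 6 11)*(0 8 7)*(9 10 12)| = 30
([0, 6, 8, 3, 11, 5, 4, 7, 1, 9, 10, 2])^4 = (1 2 4)(6 8 11)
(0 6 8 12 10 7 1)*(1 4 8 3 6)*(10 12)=[1, 0, 2, 6, 8, 5, 3, 4, 10, 9, 7, 11, 12]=(12)(0 1)(3 6)(4 8 10 7)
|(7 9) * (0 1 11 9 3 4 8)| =|(0 1 11 9 7 3 4 8)| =8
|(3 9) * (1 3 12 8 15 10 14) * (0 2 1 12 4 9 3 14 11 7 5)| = 22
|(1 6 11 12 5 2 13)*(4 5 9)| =9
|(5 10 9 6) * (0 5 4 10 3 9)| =|(0 5 3 9 6 4 10)| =7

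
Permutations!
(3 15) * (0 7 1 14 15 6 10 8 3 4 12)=(0 7 1 14 15 4 12)(3 6 10 8)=[7, 14, 2, 6, 12, 5, 10, 1, 3, 9, 8, 11, 0, 13, 15, 4]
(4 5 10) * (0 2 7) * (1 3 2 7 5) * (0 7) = [0, 3, 5, 2, 1, 10, 6, 7, 8, 9, 4] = (1 3 2 5 10 4)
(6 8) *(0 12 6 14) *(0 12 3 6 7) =(0 3 6 8 14 12 7) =[3, 1, 2, 6, 4, 5, 8, 0, 14, 9, 10, 11, 7, 13, 12]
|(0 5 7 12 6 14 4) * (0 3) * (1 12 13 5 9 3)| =|(0 9 3)(1 12 6 14 4)(5 7 13)| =15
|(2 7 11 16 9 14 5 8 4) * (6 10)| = |(2 7 11 16 9 14 5 8 4)(6 10)| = 18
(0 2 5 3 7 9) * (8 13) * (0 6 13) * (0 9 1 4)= (0 2 5 3 7 1 4)(6 13 8 9)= [2, 4, 5, 7, 0, 3, 13, 1, 9, 6, 10, 11, 12, 8]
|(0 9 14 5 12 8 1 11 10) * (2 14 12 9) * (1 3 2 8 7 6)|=|(0 8 3 2 14 5 9 12 7 6 1 11 10)|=13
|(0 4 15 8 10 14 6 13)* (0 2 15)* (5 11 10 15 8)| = 18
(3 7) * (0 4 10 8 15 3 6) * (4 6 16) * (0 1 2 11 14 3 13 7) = (0 6 1 2 11 14 3)(4 10 8 15 13 7 16) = [6, 2, 11, 0, 10, 5, 1, 16, 15, 9, 8, 14, 12, 7, 3, 13, 4]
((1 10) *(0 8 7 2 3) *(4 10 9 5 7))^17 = (0 7 1 8 2 9 4 3 5 10)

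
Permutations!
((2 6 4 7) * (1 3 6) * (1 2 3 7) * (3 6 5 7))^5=((1 3 5 7 6 4))^5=(1 4 6 7 5 3)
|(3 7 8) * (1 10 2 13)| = 12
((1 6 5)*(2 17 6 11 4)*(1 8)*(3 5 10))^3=(1 2 10 8 4 6 5 11 17 3)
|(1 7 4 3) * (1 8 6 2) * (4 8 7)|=|(1 4 3 7 8 6 2)|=7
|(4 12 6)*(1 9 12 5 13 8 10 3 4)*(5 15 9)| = 11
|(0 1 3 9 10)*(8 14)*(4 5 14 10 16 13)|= 11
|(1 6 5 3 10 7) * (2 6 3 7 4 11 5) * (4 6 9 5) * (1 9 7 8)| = 18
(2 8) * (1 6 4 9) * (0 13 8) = [13, 6, 0, 3, 9, 5, 4, 7, 2, 1, 10, 11, 12, 8] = (0 13 8 2)(1 6 4 9)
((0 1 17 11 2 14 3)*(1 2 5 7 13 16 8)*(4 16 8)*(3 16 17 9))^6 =((0 2 14 16 4 17 11 5 7 13 8 1 9 3))^6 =(0 11 9 4 8 14 7)(1 16 13 2 5 3 17)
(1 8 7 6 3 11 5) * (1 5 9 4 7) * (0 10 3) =(0 10 3 11 9 4 7 6)(1 8) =[10, 8, 2, 11, 7, 5, 0, 6, 1, 4, 3, 9]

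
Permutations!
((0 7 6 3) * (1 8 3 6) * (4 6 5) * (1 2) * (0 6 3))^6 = (0 7 2 1 8)(3 5)(4 6)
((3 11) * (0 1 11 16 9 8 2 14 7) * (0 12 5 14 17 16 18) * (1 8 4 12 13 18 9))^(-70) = (0 12 16 13 9 2 14 11)(1 18 4 17 7 3 8 5)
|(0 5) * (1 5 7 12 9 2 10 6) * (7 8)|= |(0 8 7 12 9 2 10 6 1 5)|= 10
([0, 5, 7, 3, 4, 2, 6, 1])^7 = (1 7 2 5)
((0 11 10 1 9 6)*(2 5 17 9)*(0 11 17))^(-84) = ((0 17 9 6 11 10 1 2 5))^(-84) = (0 1 6)(2 11 17)(5 10 9)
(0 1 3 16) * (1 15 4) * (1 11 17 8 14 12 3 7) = (0 15 4 11 17 8 14 12 3 16)(1 7) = [15, 7, 2, 16, 11, 5, 6, 1, 14, 9, 10, 17, 3, 13, 12, 4, 0, 8]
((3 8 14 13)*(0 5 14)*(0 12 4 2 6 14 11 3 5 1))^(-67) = ((0 1)(2 6 14 13 5 11 3 8 12 4))^(-67) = (0 1)(2 13 3 4 14 11 12 6 5 8)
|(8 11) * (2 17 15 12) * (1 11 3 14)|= 20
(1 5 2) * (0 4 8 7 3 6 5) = (0 4 8 7 3 6 5 2 1) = [4, 0, 1, 6, 8, 2, 5, 3, 7]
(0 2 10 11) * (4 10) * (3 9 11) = (0 2 4 10 3 9 11) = [2, 1, 4, 9, 10, 5, 6, 7, 8, 11, 3, 0]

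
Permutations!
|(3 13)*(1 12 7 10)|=|(1 12 7 10)(3 13)|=4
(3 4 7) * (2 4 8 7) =(2 4)(3 8 7) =[0, 1, 4, 8, 2, 5, 6, 3, 7]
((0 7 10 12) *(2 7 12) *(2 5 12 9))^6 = ((0 9 2 7 10 5 12))^6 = (0 12 5 10 7 2 9)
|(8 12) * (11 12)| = |(8 11 12)| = 3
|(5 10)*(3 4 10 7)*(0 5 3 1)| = 12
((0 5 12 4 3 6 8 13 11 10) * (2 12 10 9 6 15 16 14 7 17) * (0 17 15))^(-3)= ((0 5 10 17 2 12 4 3)(6 8 13 11 9)(7 15 16 14))^(-3)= (0 12 10 3 2 5 4 17)(6 13 9 8 11)(7 15 16 14)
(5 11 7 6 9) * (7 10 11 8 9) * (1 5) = (1 5 8 9)(6 7)(10 11) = [0, 5, 2, 3, 4, 8, 7, 6, 9, 1, 11, 10]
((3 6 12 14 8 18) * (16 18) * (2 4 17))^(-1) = (2 17 4)(3 18 16 8 14 12 6)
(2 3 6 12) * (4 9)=(2 3 6 12)(4 9)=[0, 1, 3, 6, 9, 5, 12, 7, 8, 4, 10, 11, 2]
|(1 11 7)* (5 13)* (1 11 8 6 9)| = |(1 8 6 9)(5 13)(7 11)| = 4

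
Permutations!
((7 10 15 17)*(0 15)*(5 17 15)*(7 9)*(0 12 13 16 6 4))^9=(0 6 13 10 9 5 4 16 12 7 17)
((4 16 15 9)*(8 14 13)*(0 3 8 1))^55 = ((0 3 8 14 13 1)(4 16 15 9))^55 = (0 3 8 14 13 1)(4 9 15 16)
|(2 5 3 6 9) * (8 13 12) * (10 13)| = 20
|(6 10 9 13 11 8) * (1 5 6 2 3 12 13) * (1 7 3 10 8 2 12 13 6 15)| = 21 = |(1 5 15)(2 10 9 7 3 13 11)(6 8 12)|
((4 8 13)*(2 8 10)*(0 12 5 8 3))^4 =((0 12 5 8 13 4 10 2 3))^4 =(0 13 3 8 2 5 10 12 4)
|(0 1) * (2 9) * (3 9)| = |(0 1)(2 3 9)| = 6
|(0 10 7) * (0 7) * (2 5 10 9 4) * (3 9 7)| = |(0 7 3 9 4 2 5 10)| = 8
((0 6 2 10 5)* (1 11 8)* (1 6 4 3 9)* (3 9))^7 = ((0 4 9 1 11 8 6 2 10 5))^7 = (0 2 11 4 10 8 9 5 6 1)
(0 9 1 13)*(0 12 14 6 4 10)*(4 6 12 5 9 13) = [13, 4, 2, 3, 10, 9, 6, 7, 8, 1, 0, 11, 14, 5, 12] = (0 13 5 9 1 4 10)(12 14)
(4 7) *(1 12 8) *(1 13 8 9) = [0, 12, 2, 3, 7, 5, 6, 4, 13, 1, 10, 11, 9, 8] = (1 12 9)(4 7)(8 13)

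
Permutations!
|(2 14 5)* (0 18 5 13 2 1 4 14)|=8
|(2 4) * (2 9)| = 3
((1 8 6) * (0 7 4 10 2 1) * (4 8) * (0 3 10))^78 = (0 2 6)(1 3 7)(4 10 8)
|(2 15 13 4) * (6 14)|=|(2 15 13 4)(6 14)|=4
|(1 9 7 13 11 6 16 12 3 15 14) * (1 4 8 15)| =|(1 9 7 13 11 6 16 12 3)(4 8 15 14)| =36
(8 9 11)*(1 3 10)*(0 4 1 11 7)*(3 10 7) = (0 4 1 10 11 8 9 3 7) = [4, 10, 2, 7, 1, 5, 6, 0, 9, 3, 11, 8]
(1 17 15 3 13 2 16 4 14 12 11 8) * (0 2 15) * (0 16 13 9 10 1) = (0 2 13 15 3 9 10 1 17 16 4 14 12 11 8) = [2, 17, 13, 9, 14, 5, 6, 7, 0, 10, 1, 8, 11, 15, 12, 3, 4, 16]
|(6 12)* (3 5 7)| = 6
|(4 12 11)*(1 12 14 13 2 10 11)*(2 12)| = 8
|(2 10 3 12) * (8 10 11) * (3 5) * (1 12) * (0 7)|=8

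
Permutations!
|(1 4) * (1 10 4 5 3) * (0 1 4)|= 6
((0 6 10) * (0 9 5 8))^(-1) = (0 8 5 9 10 6)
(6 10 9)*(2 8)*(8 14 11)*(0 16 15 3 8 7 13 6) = (0 16 15 3 8 2 14 11 7 13 6 10 9) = [16, 1, 14, 8, 4, 5, 10, 13, 2, 0, 9, 7, 12, 6, 11, 3, 15]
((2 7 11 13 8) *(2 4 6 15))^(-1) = (2 15 6 4 8 13 11 7)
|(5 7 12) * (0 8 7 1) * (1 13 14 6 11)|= 10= |(0 8 7 12 5 13 14 6 11 1)|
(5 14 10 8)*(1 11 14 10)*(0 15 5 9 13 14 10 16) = (0 15 5 16)(1 11 10 8 9 13 14) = [15, 11, 2, 3, 4, 16, 6, 7, 9, 13, 8, 10, 12, 14, 1, 5, 0]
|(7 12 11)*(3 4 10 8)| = 12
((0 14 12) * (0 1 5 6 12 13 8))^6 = (0 13)(1 6)(5 12)(8 14)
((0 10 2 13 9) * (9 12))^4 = ((0 10 2 13 12 9))^4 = (0 12 2)(9 13 10)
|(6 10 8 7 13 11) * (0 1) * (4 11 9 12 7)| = 20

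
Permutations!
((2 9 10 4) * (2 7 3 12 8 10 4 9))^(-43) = ((3 12 8 10 9 4 7))^(-43) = (3 7 4 9 10 8 12)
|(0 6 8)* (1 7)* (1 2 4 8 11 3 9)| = |(0 6 11 3 9 1 7 2 4 8)| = 10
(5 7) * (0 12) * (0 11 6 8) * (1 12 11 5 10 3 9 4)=(0 11 6 8)(1 12 5 7 10 3 9 4)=[11, 12, 2, 9, 1, 7, 8, 10, 0, 4, 3, 6, 5]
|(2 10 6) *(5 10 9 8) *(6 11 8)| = |(2 9 6)(5 10 11 8)| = 12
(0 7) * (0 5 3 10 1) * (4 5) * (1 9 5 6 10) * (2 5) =[7, 0, 5, 1, 6, 3, 10, 4, 8, 2, 9] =(0 7 4 6 10 9 2 5 3 1)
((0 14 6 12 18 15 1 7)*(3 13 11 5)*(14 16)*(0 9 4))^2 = (0 14 12 15 7 4 16 6 18 1 9)(3 11)(5 13)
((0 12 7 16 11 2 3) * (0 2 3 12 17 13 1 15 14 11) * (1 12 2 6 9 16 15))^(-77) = ((0 17 13 12 7 15 14 11 3 6 9 16))^(-77) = (0 11 13 6 7 16 14 17 3 12 9 15)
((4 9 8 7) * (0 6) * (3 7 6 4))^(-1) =(0 6 8 9 4)(3 7) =((0 4 9 8 6)(3 7))^(-1)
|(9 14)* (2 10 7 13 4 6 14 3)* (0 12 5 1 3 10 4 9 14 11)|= |(14)(0 12 5 1 3 2 4 6 11)(7 13 9 10)|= 36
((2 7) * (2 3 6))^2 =((2 7 3 6))^2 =(2 3)(6 7)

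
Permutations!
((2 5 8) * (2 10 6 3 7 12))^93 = (2 3 8 12 6 5 7 10)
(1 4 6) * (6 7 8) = (1 4 7 8 6) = [0, 4, 2, 3, 7, 5, 1, 8, 6]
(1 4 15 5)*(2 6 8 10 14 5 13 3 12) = (1 4 15 13 3 12 2 6 8 10 14 5) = [0, 4, 6, 12, 15, 1, 8, 7, 10, 9, 14, 11, 2, 3, 5, 13]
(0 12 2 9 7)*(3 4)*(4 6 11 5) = (0 12 2 9 7)(3 6 11 5 4) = [12, 1, 9, 6, 3, 4, 11, 0, 8, 7, 10, 5, 2]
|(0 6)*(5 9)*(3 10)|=|(0 6)(3 10)(5 9)|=2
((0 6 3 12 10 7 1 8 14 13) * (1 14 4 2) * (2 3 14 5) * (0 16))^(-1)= ((0 6 14 13 16)(1 8 4 3 12 10 7 5 2))^(-1)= (0 16 13 14 6)(1 2 5 7 10 12 3 4 8)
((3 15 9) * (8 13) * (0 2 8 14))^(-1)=((0 2 8 13 14)(3 15 9))^(-1)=(0 14 13 8 2)(3 9 15)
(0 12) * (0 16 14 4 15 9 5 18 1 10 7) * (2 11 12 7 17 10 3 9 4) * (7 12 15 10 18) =(0 12 16 14 2 11 15 4 10 17 18 1 3 9 5 7) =[12, 3, 11, 9, 10, 7, 6, 0, 8, 5, 17, 15, 16, 13, 2, 4, 14, 18, 1]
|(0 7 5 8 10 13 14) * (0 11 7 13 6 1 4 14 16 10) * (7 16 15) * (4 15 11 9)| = 33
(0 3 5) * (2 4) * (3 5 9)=[5, 1, 4, 9, 2, 0, 6, 7, 8, 3]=(0 5)(2 4)(3 9)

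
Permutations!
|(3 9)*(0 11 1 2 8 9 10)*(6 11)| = 9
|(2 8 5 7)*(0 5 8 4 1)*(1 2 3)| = 10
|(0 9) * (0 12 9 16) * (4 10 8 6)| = 4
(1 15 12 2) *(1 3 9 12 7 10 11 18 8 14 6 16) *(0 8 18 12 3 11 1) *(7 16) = (18)(0 8 14 6 7 10 1 15 16)(2 11 12)(3 9) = [8, 15, 11, 9, 4, 5, 7, 10, 14, 3, 1, 12, 2, 13, 6, 16, 0, 17, 18]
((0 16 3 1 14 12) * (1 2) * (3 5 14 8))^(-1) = (0 12 14 5 16)(1 2 3 8)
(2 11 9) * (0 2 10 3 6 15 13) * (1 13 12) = (0 2 11 9 10 3 6 15 12 1 13) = [2, 13, 11, 6, 4, 5, 15, 7, 8, 10, 3, 9, 1, 0, 14, 12]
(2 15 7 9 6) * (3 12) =(2 15 7 9 6)(3 12) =[0, 1, 15, 12, 4, 5, 2, 9, 8, 6, 10, 11, 3, 13, 14, 7]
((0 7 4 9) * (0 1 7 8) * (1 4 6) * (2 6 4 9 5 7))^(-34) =((9)(0 8)(1 2 6)(4 5 7))^(-34) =(9)(1 6 2)(4 7 5)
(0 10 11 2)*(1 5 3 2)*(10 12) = (0 12 10 11 1 5 3 2) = [12, 5, 0, 2, 4, 3, 6, 7, 8, 9, 11, 1, 10]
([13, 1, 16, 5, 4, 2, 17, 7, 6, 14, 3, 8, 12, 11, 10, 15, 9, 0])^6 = (17)(2 5 3 10 14 9 16)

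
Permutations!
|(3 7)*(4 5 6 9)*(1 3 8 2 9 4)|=|(1 3 7 8 2 9)(4 5 6)|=6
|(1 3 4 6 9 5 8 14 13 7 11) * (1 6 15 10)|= 40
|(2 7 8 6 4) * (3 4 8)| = |(2 7 3 4)(6 8)| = 4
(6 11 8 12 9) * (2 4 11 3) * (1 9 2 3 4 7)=(1 9 6 4 11 8 12 2 7)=[0, 9, 7, 3, 11, 5, 4, 1, 12, 6, 10, 8, 2]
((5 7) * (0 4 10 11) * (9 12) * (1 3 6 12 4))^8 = ((0 1 3 6 12 9 4 10 11)(5 7))^8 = (0 11 10 4 9 12 6 3 1)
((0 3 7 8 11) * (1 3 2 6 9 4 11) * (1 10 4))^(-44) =((0 2 6 9 1 3 7 8 10 4 11))^(-44) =(11)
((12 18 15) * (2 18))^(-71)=((2 18 15 12))^(-71)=(2 18 15 12)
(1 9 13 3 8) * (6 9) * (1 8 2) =(1 6 9 13 3 2) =[0, 6, 1, 2, 4, 5, 9, 7, 8, 13, 10, 11, 12, 3]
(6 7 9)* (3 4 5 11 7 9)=(3 4 5 11 7)(6 9)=[0, 1, 2, 4, 5, 11, 9, 3, 8, 6, 10, 7]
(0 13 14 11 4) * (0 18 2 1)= (0 13 14 11 4 18 2 1)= [13, 0, 1, 3, 18, 5, 6, 7, 8, 9, 10, 4, 12, 14, 11, 15, 16, 17, 2]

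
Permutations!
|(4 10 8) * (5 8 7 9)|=|(4 10 7 9 5 8)|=6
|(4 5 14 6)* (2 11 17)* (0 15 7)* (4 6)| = 3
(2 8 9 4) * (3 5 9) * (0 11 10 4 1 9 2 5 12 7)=[11, 9, 8, 12, 5, 2, 6, 0, 3, 1, 4, 10, 7]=(0 11 10 4 5 2 8 3 12 7)(1 9)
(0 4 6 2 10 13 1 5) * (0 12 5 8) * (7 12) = (0 4 6 2 10 13 1 8)(5 7 12) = [4, 8, 10, 3, 6, 7, 2, 12, 0, 9, 13, 11, 5, 1]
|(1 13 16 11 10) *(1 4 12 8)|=|(1 13 16 11 10 4 12 8)|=8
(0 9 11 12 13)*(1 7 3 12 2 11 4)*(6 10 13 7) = (0 9 4 1 6 10 13)(2 11)(3 12 7) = [9, 6, 11, 12, 1, 5, 10, 3, 8, 4, 13, 2, 7, 0]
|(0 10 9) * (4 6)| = 6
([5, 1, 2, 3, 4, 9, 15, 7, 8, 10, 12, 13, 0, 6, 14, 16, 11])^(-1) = (0 12 10 9 5)(6 13 11 16 15)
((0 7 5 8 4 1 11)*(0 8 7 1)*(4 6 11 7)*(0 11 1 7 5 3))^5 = (0 3 7)(1 6 8 11 4 5)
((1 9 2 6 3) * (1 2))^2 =((1 9)(2 6 3))^2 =(9)(2 3 6)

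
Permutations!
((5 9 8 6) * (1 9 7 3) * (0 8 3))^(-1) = (0 7 5 6 8)(1 3 9)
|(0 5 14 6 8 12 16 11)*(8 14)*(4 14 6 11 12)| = 6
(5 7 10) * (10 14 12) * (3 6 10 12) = (3 6 10 5 7 14) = [0, 1, 2, 6, 4, 7, 10, 14, 8, 9, 5, 11, 12, 13, 3]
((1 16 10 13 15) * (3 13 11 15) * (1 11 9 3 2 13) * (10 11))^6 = (1 3 9 10 15 11 16)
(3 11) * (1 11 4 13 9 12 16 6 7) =(1 11 3 4 13 9 12 16 6 7) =[0, 11, 2, 4, 13, 5, 7, 1, 8, 12, 10, 3, 16, 9, 14, 15, 6]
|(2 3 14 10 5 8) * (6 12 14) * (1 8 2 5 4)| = 10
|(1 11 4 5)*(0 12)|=4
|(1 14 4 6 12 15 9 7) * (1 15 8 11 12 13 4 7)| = |(1 14 7 15 9)(4 6 13)(8 11 12)| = 15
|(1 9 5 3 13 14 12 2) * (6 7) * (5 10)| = 18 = |(1 9 10 5 3 13 14 12 2)(6 7)|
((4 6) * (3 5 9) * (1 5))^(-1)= ((1 5 9 3)(4 6))^(-1)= (1 3 9 5)(4 6)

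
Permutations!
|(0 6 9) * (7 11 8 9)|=6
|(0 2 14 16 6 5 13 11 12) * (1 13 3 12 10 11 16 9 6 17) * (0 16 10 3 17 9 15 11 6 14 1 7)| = 63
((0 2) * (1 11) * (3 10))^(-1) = ((0 2)(1 11)(3 10))^(-1) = (0 2)(1 11)(3 10)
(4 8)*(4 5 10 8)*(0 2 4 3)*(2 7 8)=(0 7 8 5 10 2 4 3)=[7, 1, 4, 0, 3, 10, 6, 8, 5, 9, 2]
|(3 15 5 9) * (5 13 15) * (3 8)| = 4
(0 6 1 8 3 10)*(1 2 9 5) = (0 6 2 9 5 1 8 3 10) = [6, 8, 9, 10, 4, 1, 2, 7, 3, 5, 0]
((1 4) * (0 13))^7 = ((0 13)(1 4))^7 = (0 13)(1 4)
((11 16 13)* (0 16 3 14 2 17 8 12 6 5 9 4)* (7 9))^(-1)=(0 4 9 7 5 6 12 8 17 2 14 3 11 13 16)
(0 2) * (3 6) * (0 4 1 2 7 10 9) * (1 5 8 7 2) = (0 2 4 5 8 7 10 9)(3 6) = [2, 1, 4, 6, 5, 8, 3, 10, 7, 0, 9]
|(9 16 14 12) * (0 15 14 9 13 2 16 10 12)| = 6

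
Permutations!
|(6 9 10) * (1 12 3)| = 3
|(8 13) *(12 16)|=2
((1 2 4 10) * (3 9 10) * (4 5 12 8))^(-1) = ((1 2 5 12 8 4 3 9 10))^(-1) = (1 10 9 3 4 8 12 5 2)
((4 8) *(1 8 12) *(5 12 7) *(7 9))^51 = ((1 8 4 9 7 5 12))^51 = (1 4 7 12 8 9 5)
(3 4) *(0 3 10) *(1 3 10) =[10, 3, 2, 4, 1, 5, 6, 7, 8, 9, 0] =(0 10)(1 3 4)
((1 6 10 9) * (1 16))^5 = ((1 6 10 9 16))^5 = (16)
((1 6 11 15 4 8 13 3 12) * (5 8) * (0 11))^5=((0 11 15 4 5 8 13 3 12 1 6))^5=(0 8 6 5 1 4 12 15 3 11 13)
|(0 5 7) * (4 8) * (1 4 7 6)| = 7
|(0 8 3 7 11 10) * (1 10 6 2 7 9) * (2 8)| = 10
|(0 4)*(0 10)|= |(0 4 10)|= 3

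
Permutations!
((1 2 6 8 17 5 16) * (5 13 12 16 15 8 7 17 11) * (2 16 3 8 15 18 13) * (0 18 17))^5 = ((0 18 13 12 3 8 11 5 17 2 6 7)(1 16))^5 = (0 8 6 12 17 18 11 7 3 2 13 5)(1 16)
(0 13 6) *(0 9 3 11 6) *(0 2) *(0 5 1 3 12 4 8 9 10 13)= (1 3 11 6 10 13 2 5)(4 8 9 12)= [0, 3, 5, 11, 8, 1, 10, 7, 9, 12, 13, 6, 4, 2]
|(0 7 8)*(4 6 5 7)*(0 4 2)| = |(0 2)(4 6 5 7 8)| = 10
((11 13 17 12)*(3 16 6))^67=(3 16 6)(11 12 17 13)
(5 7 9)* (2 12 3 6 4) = (2 12 3 6 4)(5 7 9) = [0, 1, 12, 6, 2, 7, 4, 9, 8, 5, 10, 11, 3]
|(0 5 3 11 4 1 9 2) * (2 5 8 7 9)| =10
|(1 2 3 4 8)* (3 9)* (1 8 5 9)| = 4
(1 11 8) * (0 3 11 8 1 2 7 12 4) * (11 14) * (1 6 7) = (0 3 14 11 6 7 12 4)(1 8 2) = [3, 8, 1, 14, 0, 5, 7, 12, 2, 9, 10, 6, 4, 13, 11]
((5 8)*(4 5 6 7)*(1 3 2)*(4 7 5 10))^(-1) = ((1 3 2)(4 10)(5 8 6))^(-1) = (1 2 3)(4 10)(5 6 8)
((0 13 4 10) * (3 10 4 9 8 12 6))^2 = ((0 13 9 8 12 6 3 10))^2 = (0 9 12 3)(6 10 13 8)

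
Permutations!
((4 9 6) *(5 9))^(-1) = (4 6 9 5)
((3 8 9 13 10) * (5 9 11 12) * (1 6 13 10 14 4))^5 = ((1 6 13 14 4)(3 8 11 12 5 9 10))^5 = (14)(3 9 12 8 10 5 11)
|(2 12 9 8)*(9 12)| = 3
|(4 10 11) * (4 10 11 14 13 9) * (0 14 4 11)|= |(0 14 13 9 11 10 4)|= 7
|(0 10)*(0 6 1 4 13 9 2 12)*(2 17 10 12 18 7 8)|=|(0 12)(1 4 13 9 17 10 6)(2 18 7 8)|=28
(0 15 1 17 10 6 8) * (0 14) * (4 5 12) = (0 15 1 17 10 6 8 14)(4 5 12) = [15, 17, 2, 3, 5, 12, 8, 7, 14, 9, 6, 11, 4, 13, 0, 1, 16, 10]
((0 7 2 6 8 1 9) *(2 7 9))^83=(0 9)(1 8 6 2)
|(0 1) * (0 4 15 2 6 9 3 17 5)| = 10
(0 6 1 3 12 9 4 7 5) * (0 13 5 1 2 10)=[6, 3, 10, 12, 7, 13, 2, 1, 8, 4, 0, 11, 9, 5]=(0 6 2 10)(1 3 12 9 4 7)(5 13)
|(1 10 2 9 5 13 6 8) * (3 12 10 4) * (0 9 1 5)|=12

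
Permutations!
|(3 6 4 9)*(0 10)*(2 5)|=4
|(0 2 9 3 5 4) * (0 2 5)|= 6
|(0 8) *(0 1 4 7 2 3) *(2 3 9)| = |(0 8 1 4 7 3)(2 9)| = 6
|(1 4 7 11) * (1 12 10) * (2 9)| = 6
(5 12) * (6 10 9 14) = (5 12)(6 10 9 14) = [0, 1, 2, 3, 4, 12, 10, 7, 8, 14, 9, 11, 5, 13, 6]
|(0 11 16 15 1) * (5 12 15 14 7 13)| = 10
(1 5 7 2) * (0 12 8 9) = (0 12 8 9)(1 5 7 2) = [12, 5, 1, 3, 4, 7, 6, 2, 9, 0, 10, 11, 8]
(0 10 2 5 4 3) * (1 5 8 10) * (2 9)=(0 1 5 4 3)(2 8 10 9)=[1, 5, 8, 0, 3, 4, 6, 7, 10, 2, 9]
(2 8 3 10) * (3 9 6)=[0, 1, 8, 10, 4, 5, 3, 7, 9, 6, 2]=(2 8 9 6 3 10)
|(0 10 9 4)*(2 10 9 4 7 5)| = |(0 9 7 5 2 10 4)| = 7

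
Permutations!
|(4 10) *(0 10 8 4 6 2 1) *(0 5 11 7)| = 8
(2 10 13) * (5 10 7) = (2 7 5 10 13) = [0, 1, 7, 3, 4, 10, 6, 5, 8, 9, 13, 11, 12, 2]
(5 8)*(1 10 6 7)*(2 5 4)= (1 10 6 7)(2 5 8 4)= [0, 10, 5, 3, 2, 8, 7, 1, 4, 9, 6]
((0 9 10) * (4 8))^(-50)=(0 9 10)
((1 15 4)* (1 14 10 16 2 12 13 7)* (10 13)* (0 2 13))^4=((0 2 12 10 16 13 7 1 15 4 14))^4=(0 16 15 2 13 4 12 7 14 10 1)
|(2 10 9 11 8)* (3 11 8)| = |(2 10 9 8)(3 11)| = 4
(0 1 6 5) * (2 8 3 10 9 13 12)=(0 1 6 5)(2 8 3 10 9 13 12)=[1, 6, 8, 10, 4, 0, 5, 7, 3, 13, 9, 11, 2, 12]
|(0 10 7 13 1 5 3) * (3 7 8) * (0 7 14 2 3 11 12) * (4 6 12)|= |(0 10 8 11 4 6 12)(1 5 14 2 3 7 13)|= 7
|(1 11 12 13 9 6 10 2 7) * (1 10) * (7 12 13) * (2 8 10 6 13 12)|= 10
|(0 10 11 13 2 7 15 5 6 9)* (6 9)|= |(0 10 11 13 2 7 15 5 9)|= 9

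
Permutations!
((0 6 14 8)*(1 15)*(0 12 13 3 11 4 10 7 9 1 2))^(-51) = ((0 6 14 8 12 13 3 11 4 10 7 9 1 15 2))^(-51) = (0 10 8 1 3)(2 4 14 9 13)(6 7 12 15 11)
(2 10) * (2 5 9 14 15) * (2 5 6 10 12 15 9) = [0, 1, 12, 3, 4, 2, 10, 7, 8, 14, 6, 11, 15, 13, 9, 5] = (2 12 15 5)(6 10)(9 14)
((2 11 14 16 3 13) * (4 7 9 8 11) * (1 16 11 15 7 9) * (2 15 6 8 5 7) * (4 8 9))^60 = (1 2 7 15 5 13 9 3 6 16 8)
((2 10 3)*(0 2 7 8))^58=(0 7 10)(2 8 3)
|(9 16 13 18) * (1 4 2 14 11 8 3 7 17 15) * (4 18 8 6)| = 10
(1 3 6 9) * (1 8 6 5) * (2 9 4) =(1 3 5)(2 9 8 6 4) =[0, 3, 9, 5, 2, 1, 4, 7, 6, 8]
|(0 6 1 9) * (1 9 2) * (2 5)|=3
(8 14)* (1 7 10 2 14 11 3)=(1 7 10 2 14 8 11 3)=[0, 7, 14, 1, 4, 5, 6, 10, 11, 9, 2, 3, 12, 13, 8]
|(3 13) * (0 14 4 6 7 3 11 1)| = |(0 14 4 6 7 3 13 11 1)| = 9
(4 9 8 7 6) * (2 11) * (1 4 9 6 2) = (1 4 6 9 8 7 2 11) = [0, 4, 11, 3, 6, 5, 9, 2, 7, 8, 10, 1]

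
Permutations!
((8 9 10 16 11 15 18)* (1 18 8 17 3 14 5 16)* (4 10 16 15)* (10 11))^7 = ((1 18 17 3 14 5 15 8 9 16 10)(4 11))^7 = (1 8 3 10 15 17 16 5 18 9 14)(4 11)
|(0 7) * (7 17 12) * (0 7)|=|(0 17 12)|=3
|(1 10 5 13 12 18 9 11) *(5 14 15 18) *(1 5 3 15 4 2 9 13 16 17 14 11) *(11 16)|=|(1 10 16 17 14 4 2 9)(3 15 18 13 12)(5 11)|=40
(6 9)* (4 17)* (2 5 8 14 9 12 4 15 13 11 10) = (2 5 8 14 9 6 12 4 17 15 13 11 10) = [0, 1, 5, 3, 17, 8, 12, 7, 14, 6, 2, 10, 4, 11, 9, 13, 16, 15]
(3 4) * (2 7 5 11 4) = (2 7 5 11 4 3) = [0, 1, 7, 2, 3, 11, 6, 5, 8, 9, 10, 4]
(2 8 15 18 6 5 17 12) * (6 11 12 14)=(2 8 15 18 11 12)(5 17 14 6)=[0, 1, 8, 3, 4, 17, 5, 7, 15, 9, 10, 12, 2, 13, 6, 18, 16, 14, 11]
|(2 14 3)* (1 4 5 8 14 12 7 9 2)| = |(1 4 5 8 14 3)(2 12 7 9)| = 12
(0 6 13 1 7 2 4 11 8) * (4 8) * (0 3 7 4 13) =(0 6)(1 4 11 13)(2 8 3 7) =[6, 4, 8, 7, 11, 5, 0, 2, 3, 9, 10, 13, 12, 1]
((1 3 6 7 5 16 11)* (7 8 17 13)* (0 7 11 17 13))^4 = ((0 7 5 16 17)(1 3 6 8 13 11))^4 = (0 17 16 5 7)(1 13 6)(3 11 8)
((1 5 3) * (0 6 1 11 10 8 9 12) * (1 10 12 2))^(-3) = (0 3 2 10 12 5 9 6 11 1 8) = ((0 6 10 8 9 2 1 5 3 11 12))^(-3)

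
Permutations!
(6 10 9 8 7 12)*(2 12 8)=(2 12 6 10 9)(7 8)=[0, 1, 12, 3, 4, 5, 10, 8, 7, 2, 9, 11, 6]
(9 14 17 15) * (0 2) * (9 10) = (0 2)(9 14 17 15 10) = [2, 1, 0, 3, 4, 5, 6, 7, 8, 14, 9, 11, 12, 13, 17, 10, 16, 15]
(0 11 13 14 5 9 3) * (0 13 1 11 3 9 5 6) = (0 3 13 14 6)(1 11) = [3, 11, 2, 13, 4, 5, 0, 7, 8, 9, 10, 1, 12, 14, 6]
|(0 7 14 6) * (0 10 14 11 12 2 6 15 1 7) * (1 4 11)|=8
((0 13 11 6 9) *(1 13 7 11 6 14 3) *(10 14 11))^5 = ((0 7 10 14 3 1 13 6 9))^5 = (0 1 7 13 10 6 14 9 3)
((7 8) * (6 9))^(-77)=(6 9)(7 8)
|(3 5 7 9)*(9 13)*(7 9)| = |(3 5 9)(7 13)| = 6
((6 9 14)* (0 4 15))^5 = (0 15 4)(6 14 9)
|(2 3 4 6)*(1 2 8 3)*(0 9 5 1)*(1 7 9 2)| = |(0 2)(3 4 6 8)(5 7 9)| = 12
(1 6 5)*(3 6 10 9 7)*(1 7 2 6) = (1 10 9 2 6 5 7 3) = [0, 10, 6, 1, 4, 7, 5, 3, 8, 2, 9]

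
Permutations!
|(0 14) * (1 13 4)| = |(0 14)(1 13 4)| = 6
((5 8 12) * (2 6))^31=((2 6)(5 8 12))^31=(2 6)(5 8 12)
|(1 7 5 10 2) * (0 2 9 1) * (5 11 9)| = 4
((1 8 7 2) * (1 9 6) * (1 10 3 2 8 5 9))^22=(1 5 9 6 10 3 2)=((1 5 9 6 10 3 2)(7 8))^22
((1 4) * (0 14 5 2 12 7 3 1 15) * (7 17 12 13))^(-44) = ((0 14 5 2 13 7 3 1 4 15)(12 17))^(-44) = (17)(0 3 5 4 13)(1 2 15 7 14)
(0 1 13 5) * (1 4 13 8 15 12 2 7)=[4, 8, 7, 3, 13, 0, 6, 1, 15, 9, 10, 11, 2, 5, 14, 12]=(0 4 13 5)(1 8 15 12 2 7)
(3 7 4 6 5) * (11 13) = (3 7 4 6 5)(11 13) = [0, 1, 2, 7, 6, 3, 5, 4, 8, 9, 10, 13, 12, 11]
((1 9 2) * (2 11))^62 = (1 11)(2 9) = ((1 9 11 2))^62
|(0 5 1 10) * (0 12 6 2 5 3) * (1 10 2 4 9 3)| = |(0 1 2 5 10 12 6 4 9 3)| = 10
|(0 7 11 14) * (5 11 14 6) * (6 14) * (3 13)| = |(0 7 6 5 11 14)(3 13)| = 6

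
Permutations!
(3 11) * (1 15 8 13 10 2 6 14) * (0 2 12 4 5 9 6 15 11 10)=(0 2 15 8 13)(1 11 3 10 12 4 5 9 6 14)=[2, 11, 15, 10, 5, 9, 14, 7, 13, 6, 12, 3, 4, 0, 1, 8]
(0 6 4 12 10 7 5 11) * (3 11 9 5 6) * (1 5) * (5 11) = (0 3 5 9 1 11)(4 12 10 7 6) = [3, 11, 2, 5, 12, 9, 4, 6, 8, 1, 7, 0, 10]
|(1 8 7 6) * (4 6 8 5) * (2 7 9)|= 4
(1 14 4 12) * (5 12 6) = (1 14 4 6 5 12) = [0, 14, 2, 3, 6, 12, 5, 7, 8, 9, 10, 11, 1, 13, 4]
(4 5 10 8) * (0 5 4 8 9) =[5, 1, 2, 3, 4, 10, 6, 7, 8, 0, 9] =(0 5 10 9)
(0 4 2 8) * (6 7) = (0 4 2 8)(6 7) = [4, 1, 8, 3, 2, 5, 7, 6, 0]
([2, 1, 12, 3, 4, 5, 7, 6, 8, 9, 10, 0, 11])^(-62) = (0 12)(2 11)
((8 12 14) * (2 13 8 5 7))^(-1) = (2 7 5 14 12 8 13)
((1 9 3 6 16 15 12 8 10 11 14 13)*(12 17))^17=(1 16 8 13 6 12 14 3 17 11 9 15 10)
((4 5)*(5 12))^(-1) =((4 12 5))^(-1) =(4 5 12)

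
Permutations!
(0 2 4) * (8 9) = (0 2 4)(8 9) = [2, 1, 4, 3, 0, 5, 6, 7, 9, 8]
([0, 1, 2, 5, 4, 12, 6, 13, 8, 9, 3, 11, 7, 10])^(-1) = [0, 1, 2, 10, 4, 3, 6, 12, 8, 9, 13, 11, 5, 7]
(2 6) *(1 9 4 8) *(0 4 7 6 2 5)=(0 4 8 1 9 7 6 5)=[4, 9, 2, 3, 8, 0, 5, 6, 1, 7]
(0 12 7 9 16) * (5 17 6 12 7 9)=[7, 1, 2, 3, 4, 17, 12, 5, 8, 16, 10, 11, 9, 13, 14, 15, 0, 6]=(0 7 5 17 6 12 9 16)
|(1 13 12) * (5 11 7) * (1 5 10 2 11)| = |(1 13 12 5)(2 11 7 10)| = 4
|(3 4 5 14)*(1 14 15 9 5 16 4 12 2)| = 30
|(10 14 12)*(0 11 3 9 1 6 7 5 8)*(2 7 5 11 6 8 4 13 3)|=|(0 6 5 4 13 3 9 1 8)(2 7 11)(10 14 12)|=9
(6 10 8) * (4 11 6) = (4 11 6 10 8) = [0, 1, 2, 3, 11, 5, 10, 7, 4, 9, 8, 6]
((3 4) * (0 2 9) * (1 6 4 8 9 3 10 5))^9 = (0 9 8 3 2)(1 5 10 4 6)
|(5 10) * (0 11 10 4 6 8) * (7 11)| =|(0 7 11 10 5 4 6 8)| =8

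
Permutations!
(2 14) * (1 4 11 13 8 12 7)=(1 4 11 13 8 12 7)(2 14)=[0, 4, 14, 3, 11, 5, 6, 1, 12, 9, 10, 13, 7, 8, 2]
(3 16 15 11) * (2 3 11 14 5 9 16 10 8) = (2 3 10 8)(5 9 16 15 14) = [0, 1, 3, 10, 4, 9, 6, 7, 2, 16, 8, 11, 12, 13, 5, 14, 15]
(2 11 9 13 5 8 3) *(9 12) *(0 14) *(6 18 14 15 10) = [15, 1, 11, 2, 4, 8, 18, 7, 3, 13, 6, 12, 9, 5, 0, 10, 16, 17, 14] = (0 15 10 6 18 14)(2 11 12 9 13 5 8 3)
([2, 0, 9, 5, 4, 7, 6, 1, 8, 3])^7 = [0, 1, 2, 3, 4, 5, 6, 7, 8, 9]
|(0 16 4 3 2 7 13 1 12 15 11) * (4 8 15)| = |(0 16 8 15 11)(1 12 4 3 2 7 13)| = 35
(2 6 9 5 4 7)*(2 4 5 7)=(2 6 9 7 4)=[0, 1, 6, 3, 2, 5, 9, 4, 8, 7]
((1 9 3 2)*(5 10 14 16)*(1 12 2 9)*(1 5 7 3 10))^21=(1 5)(2 12)(3 14)(7 10)(9 16)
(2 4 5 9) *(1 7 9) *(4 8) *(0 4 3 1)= (0 4 5)(1 7 9 2 8 3)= [4, 7, 8, 1, 5, 0, 6, 9, 3, 2]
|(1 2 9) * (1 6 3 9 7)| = |(1 2 7)(3 9 6)| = 3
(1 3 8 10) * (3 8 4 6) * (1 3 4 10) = (1 8)(3 10)(4 6) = [0, 8, 2, 10, 6, 5, 4, 7, 1, 9, 3]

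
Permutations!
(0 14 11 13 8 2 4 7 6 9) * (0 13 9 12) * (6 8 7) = [14, 1, 4, 3, 6, 5, 12, 8, 2, 13, 10, 9, 0, 7, 11] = (0 14 11 9 13 7 8 2 4 6 12)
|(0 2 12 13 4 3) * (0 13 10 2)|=|(2 12 10)(3 13 4)|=3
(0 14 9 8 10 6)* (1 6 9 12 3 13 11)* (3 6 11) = [14, 11, 2, 13, 4, 5, 0, 7, 10, 8, 9, 1, 6, 3, 12] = (0 14 12 6)(1 11)(3 13)(8 10 9)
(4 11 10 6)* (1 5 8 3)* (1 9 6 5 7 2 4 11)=(1 7 2 4)(3 9 6 11 10 5 8)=[0, 7, 4, 9, 1, 8, 11, 2, 3, 6, 5, 10]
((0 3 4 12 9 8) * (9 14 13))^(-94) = (0 4 14 9)(3 12 13 8)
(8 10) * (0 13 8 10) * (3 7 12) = [13, 1, 2, 7, 4, 5, 6, 12, 0, 9, 10, 11, 3, 8] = (0 13 8)(3 7 12)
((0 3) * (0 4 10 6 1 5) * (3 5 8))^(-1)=((0 5)(1 8 3 4 10 6))^(-1)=(0 5)(1 6 10 4 3 8)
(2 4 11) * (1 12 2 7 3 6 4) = (1 12 2)(3 6 4 11 7) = [0, 12, 1, 6, 11, 5, 4, 3, 8, 9, 10, 7, 2]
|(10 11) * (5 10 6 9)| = 5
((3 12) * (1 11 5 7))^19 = ((1 11 5 7)(3 12))^19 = (1 7 5 11)(3 12)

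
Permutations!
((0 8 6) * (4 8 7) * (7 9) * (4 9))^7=((0 4 8 6)(7 9))^7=(0 6 8 4)(7 9)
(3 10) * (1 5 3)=[0, 5, 2, 10, 4, 3, 6, 7, 8, 9, 1]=(1 5 3 10)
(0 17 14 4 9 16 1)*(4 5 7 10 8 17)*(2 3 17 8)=(0 4 9 16 1)(2 3 17 14 5 7 10)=[4, 0, 3, 17, 9, 7, 6, 10, 8, 16, 2, 11, 12, 13, 5, 15, 1, 14]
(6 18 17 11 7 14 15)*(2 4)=(2 4)(6 18 17 11 7 14 15)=[0, 1, 4, 3, 2, 5, 18, 14, 8, 9, 10, 7, 12, 13, 15, 6, 16, 11, 17]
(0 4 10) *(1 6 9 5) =(0 4 10)(1 6 9 5) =[4, 6, 2, 3, 10, 1, 9, 7, 8, 5, 0]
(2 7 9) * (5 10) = [0, 1, 7, 3, 4, 10, 6, 9, 8, 2, 5] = (2 7 9)(5 10)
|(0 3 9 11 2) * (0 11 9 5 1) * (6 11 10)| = |(0 3 5 1)(2 10 6 11)| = 4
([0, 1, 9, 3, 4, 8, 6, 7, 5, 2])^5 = (2 9)(5 8)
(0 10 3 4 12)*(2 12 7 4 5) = [10, 1, 12, 5, 7, 2, 6, 4, 8, 9, 3, 11, 0] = (0 10 3 5 2 12)(4 7)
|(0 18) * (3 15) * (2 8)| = 2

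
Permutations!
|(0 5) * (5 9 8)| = 4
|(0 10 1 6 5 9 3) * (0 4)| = |(0 10 1 6 5 9 3 4)| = 8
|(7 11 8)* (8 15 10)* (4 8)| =6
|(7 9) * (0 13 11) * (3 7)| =3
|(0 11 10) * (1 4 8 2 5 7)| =6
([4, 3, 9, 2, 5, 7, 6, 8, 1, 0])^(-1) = [9, 8, 3, 1, 0, 4, 6, 5, 7, 2]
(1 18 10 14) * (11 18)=(1 11 18 10 14)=[0, 11, 2, 3, 4, 5, 6, 7, 8, 9, 14, 18, 12, 13, 1, 15, 16, 17, 10]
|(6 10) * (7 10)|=3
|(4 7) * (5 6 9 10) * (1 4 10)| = |(1 4 7 10 5 6 9)| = 7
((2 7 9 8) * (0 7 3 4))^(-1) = (0 4 3 2 8 9 7)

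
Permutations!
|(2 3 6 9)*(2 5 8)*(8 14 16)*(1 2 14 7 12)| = |(1 2 3 6 9 5 7 12)(8 14 16)| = 24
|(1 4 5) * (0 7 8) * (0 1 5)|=|(0 7 8 1 4)|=5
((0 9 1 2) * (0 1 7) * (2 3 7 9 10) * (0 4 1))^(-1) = ((0 10 2)(1 3 7 4))^(-1) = (0 2 10)(1 4 7 3)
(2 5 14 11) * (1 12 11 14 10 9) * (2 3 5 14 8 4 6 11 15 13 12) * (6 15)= (1 2 14 8 4 15 13 12 6 11 3 5 10 9)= [0, 2, 14, 5, 15, 10, 11, 7, 4, 1, 9, 3, 6, 12, 8, 13]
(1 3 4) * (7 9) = (1 3 4)(7 9) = [0, 3, 2, 4, 1, 5, 6, 9, 8, 7]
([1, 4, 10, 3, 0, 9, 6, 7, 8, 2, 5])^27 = (2 9 5 10)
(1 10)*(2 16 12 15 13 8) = [0, 10, 16, 3, 4, 5, 6, 7, 2, 9, 1, 11, 15, 8, 14, 13, 12] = (1 10)(2 16 12 15 13 8)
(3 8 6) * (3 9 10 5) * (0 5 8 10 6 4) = (0 5 3 10 8 4)(6 9) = [5, 1, 2, 10, 0, 3, 9, 7, 4, 6, 8]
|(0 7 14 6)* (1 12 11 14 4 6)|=4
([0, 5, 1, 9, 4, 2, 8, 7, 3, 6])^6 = (3 6)(8 9)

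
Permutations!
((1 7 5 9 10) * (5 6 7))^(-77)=((1 5 9 10)(6 7))^(-77)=(1 10 9 5)(6 7)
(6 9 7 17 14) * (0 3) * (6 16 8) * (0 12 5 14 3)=(3 12 5 14 16 8 6 9 7 17)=[0, 1, 2, 12, 4, 14, 9, 17, 6, 7, 10, 11, 5, 13, 16, 15, 8, 3]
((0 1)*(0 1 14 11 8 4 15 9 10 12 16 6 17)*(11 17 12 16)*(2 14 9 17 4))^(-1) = ((0 9 10 16 6 12 11 8 2 14 4 15 17))^(-1) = (0 17 15 4 14 2 8 11 12 6 16 10 9)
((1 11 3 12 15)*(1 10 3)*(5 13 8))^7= (1 11)(3 10 15 12)(5 13 8)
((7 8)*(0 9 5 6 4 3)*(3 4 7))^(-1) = (0 3 8 7 6 5 9)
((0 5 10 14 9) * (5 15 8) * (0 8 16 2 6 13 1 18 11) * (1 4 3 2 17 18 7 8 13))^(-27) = (0 17)(1 3 9 5)(2 13 10 7)(4 14 8 6)(11 16)(15 18)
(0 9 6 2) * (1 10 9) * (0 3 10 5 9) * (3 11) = (0 1 5 9 6 2 11 3 10) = [1, 5, 11, 10, 4, 9, 2, 7, 8, 6, 0, 3]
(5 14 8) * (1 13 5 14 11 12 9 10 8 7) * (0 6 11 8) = [6, 13, 2, 3, 4, 8, 11, 1, 14, 10, 0, 12, 9, 5, 7] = (0 6 11 12 9 10)(1 13 5 8 14 7)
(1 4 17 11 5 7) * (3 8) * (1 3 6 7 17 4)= (3 8 6 7)(5 17 11)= [0, 1, 2, 8, 4, 17, 7, 3, 6, 9, 10, 5, 12, 13, 14, 15, 16, 11]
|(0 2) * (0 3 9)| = 4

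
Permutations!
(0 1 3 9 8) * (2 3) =(0 1 2 3 9 8) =[1, 2, 3, 9, 4, 5, 6, 7, 0, 8]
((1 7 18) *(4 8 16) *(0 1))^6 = ((0 1 7 18)(4 8 16))^6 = (0 7)(1 18)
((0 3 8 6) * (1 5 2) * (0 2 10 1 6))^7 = ((0 3 8)(1 5 10)(2 6))^7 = (0 3 8)(1 5 10)(2 6)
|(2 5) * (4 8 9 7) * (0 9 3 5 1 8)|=|(0 9 7 4)(1 8 3 5 2)|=20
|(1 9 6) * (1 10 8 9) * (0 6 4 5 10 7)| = 15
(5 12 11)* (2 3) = (2 3)(5 12 11) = [0, 1, 3, 2, 4, 12, 6, 7, 8, 9, 10, 5, 11]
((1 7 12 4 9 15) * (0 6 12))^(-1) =((0 6 12 4 9 15 1 7))^(-1) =(0 7 1 15 9 4 12 6)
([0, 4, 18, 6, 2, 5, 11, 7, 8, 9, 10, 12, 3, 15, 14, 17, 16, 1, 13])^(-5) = (1 2 13 17 4 18 15)(3 12 11 6)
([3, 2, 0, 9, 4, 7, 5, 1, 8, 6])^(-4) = [5, 9, 6, 7, 4, 0, 2, 3, 8, 1]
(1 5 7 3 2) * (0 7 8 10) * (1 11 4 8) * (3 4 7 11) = (0 11 7 4 8 10)(1 5)(2 3) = [11, 5, 3, 2, 8, 1, 6, 4, 10, 9, 0, 7]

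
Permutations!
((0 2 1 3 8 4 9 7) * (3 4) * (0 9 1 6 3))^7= ((0 2 6 3 8)(1 4)(7 9))^7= (0 6 8 2 3)(1 4)(7 9)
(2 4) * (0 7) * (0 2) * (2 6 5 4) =(0 7 6 5 4) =[7, 1, 2, 3, 0, 4, 5, 6]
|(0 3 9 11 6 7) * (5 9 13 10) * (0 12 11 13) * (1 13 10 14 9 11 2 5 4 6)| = |(0 3)(1 13 14 9 10 4 6 7 12 2 5 11)| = 12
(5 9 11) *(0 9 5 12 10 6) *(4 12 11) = [9, 1, 2, 3, 12, 5, 0, 7, 8, 4, 6, 11, 10] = (0 9 4 12 10 6)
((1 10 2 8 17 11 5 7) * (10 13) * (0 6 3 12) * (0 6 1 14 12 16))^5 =(0 8 14)(1 17 12)(2 7 16)(3 10 5)(6 13 11)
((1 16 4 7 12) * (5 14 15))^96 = (1 16 4 7 12)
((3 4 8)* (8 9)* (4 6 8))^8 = ((3 6 8)(4 9))^8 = (9)(3 8 6)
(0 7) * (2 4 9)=(0 7)(2 4 9)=[7, 1, 4, 3, 9, 5, 6, 0, 8, 2]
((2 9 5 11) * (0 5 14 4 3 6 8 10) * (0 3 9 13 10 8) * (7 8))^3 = (14)(0 2 3 5 13 6 11 10)(7 8)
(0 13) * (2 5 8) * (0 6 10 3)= [13, 1, 5, 0, 4, 8, 10, 7, 2, 9, 3, 11, 12, 6]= (0 13 6 10 3)(2 5 8)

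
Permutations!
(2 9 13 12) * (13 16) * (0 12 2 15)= (0 12 15)(2 9 16 13)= [12, 1, 9, 3, 4, 5, 6, 7, 8, 16, 10, 11, 15, 2, 14, 0, 13]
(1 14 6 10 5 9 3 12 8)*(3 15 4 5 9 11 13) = (1 14 6 10 9 15 4 5 11 13 3 12 8) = [0, 14, 2, 12, 5, 11, 10, 7, 1, 15, 9, 13, 8, 3, 6, 4]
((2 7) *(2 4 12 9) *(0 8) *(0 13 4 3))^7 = (0 7 9 4 8 3 2 12 13) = ((0 8 13 4 12 9 2 7 3))^7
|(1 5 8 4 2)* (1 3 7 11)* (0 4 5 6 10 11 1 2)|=14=|(0 4)(1 6 10 11 2 3 7)(5 8)|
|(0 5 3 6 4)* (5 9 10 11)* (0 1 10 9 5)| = |(0 5 3 6 4 1 10 11)| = 8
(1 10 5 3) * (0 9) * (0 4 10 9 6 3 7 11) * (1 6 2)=(0 2 1 9 4 10 5 7 11)(3 6)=[2, 9, 1, 6, 10, 7, 3, 11, 8, 4, 5, 0]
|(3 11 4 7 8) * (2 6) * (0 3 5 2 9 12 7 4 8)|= |(0 3 11 8 5 2 6 9 12 7)|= 10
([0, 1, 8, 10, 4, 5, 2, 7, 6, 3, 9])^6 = [0, 1, 2, 3, 4, 5, 6, 7, 8, 9, 10]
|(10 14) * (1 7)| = |(1 7)(10 14)| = 2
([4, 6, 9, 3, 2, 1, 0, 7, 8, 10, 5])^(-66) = (0 1 10 2)(4 6 5 9)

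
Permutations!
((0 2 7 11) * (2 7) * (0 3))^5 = ((0 7 11 3))^5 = (0 7 11 3)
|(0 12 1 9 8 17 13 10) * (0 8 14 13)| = |(0 12 1 9 14 13 10 8 17)| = 9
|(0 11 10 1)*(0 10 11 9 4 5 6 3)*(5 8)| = 14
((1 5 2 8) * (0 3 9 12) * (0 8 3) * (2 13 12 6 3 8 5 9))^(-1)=((1 9 6 3 2 8)(5 13 12))^(-1)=(1 8 2 3 6 9)(5 12 13)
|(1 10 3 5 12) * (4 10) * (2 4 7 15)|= 9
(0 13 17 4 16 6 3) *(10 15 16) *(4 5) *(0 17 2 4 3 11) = [13, 1, 4, 17, 10, 3, 11, 7, 8, 9, 15, 0, 12, 2, 14, 16, 6, 5] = (0 13 2 4 10 15 16 6 11)(3 17 5)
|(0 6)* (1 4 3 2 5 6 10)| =8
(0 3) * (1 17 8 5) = (0 3)(1 17 8 5) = [3, 17, 2, 0, 4, 1, 6, 7, 5, 9, 10, 11, 12, 13, 14, 15, 16, 8]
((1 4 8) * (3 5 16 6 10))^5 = (16)(1 8 4)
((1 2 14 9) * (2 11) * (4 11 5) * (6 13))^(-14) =((1 5 4 11 2 14 9)(6 13))^(-14) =(14)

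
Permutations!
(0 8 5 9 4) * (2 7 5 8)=(0 2 7 5 9 4)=[2, 1, 7, 3, 0, 9, 6, 5, 8, 4]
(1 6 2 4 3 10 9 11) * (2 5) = (1 6 5 2 4 3 10 9 11) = [0, 6, 4, 10, 3, 2, 5, 7, 8, 11, 9, 1]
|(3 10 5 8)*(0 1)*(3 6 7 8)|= 6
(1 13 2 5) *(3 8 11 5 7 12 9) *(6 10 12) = [0, 13, 7, 8, 4, 1, 10, 6, 11, 3, 12, 5, 9, 2] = (1 13 2 7 6 10 12 9 3 8 11 5)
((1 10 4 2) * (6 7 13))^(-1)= ((1 10 4 2)(6 7 13))^(-1)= (1 2 4 10)(6 13 7)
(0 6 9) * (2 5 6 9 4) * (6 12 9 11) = (0 11 6 4 2 5 12 9) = [11, 1, 5, 3, 2, 12, 4, 7, 8, 0, 10, 6, 9]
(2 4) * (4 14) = (2 14 4) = [0, 1, 14, 3, 2, 5, 6, 7, 8, 9, 10, 11, 12, 13, 4]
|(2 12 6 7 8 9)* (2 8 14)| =|(2 12 6 7 14)(8 9)| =10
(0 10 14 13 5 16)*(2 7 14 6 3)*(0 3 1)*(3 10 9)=(0 9 3 2 7 14 13 5 16 10 6 1)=[9, 0, 7, 2, 4, 16, 1, 14, 8, 3, 6, 11, 12, 5, 13, 15, 10]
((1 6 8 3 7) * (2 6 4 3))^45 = ((1 4 3 7)(2 6 8))^45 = (8)(1 4 3 7)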